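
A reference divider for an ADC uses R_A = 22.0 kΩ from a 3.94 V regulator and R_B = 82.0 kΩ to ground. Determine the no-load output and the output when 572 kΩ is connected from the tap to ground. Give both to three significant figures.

Open-circuit: V = 3.94 × 82.0/(22.0 + 82.0) = 3.11 V.
With the load, R_B becomes R_B‖R_L = 71.72 kΩ, so V = 3.94 × 71.72/93.72 = 3.02 V.

Unloaded: 3.11 V; loaded: 3.02 V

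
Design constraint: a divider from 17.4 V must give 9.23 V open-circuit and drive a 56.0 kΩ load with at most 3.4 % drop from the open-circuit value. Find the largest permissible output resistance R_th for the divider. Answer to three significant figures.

R_th ≤ 1.97 kΩ

Loading drop = R_th/(R_th + R_L) ≤ 0.0340, so R_th ≤ R_L · ε/(1−ε) = 56.0 kΩ × 0.0340/0.9660 = 1.97 kΩ.
(Any R1, R2 with R2/(R1+R2) = 0.530 and R1‖R2 ≤ 1.97 kΩ will meet the spec.)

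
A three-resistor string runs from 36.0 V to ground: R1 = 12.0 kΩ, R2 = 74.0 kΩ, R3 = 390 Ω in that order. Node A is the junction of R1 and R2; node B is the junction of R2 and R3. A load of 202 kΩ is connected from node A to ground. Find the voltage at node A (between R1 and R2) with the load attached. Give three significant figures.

V ≈ 29.5 V

Below node A the series string R2+R3 = 74390 Ω sits in parallel with the 202000 Ω load: 54370 Ω.
V_A = 36.0 × 54370/(12000 + 54370) = 29.5 V.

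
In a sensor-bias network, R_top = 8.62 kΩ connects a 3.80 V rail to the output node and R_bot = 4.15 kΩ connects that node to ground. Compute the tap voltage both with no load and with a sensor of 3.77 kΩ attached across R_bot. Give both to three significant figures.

Unloaded: 1.23 V; loaded: 0.708 V

Open-circuit: V = 3.80 × 4.15/(8.62 + 4.15) = 1.23 V.
With the load, R_bot becomes R_bot‖R_L = 1.975 kΩ, so V = 3.80 × 1.975/10.60 = 0.708 V.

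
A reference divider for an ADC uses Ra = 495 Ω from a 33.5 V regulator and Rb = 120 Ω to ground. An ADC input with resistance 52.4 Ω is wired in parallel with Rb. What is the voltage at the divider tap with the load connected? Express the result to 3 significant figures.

V_out ≈ 2.30 V

The load sits in parallel with Rb: Rb‖R_L = (120 × 52.4) / (120 + 52.4) = 36.47 Ω.
V_out = 33.5 × 36.47 / (495 + 36.47) = 33.5 × 36.47/531.5 = 2.30 V.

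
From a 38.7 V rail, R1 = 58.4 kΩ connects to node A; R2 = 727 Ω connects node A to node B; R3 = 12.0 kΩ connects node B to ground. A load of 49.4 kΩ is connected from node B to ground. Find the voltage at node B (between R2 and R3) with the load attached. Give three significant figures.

V ≈ 5.43 V

At node B, R3 is in parallel with the load: R3‖R_L = 9655 Ω.
Below node A the resistance is R2 + (R3‖R_L) = 10380 Ω, so V_A = 38.7 × 10380/68780 = 5.841 V.
Then V_B = V_A × (R3‖R_L)/(R2 + R3‖R_L) = 5.841 × 9655/10380 = 5.43 V.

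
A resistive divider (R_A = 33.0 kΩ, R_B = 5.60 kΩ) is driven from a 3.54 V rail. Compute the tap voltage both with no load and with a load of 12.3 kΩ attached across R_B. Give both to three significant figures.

Open-circuit: V = 3.54 × 5.60/(33.0 + 5.60) = 0.514 V.
With the load, R_B becomes R_B‖R_L = 3.848 kΩ, so V = 3.54 × 3.848/36.85 = 0.370 V.

Unloaded: 0.514 V; loaded: 0.370 V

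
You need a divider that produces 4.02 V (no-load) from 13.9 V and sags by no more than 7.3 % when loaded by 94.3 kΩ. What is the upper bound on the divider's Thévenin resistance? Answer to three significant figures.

Loading drop = R_th/(R_th + R_L) ≤ 0.0730, so R_th ≤ R_L · ε/(1−ε) = 94.3 kΩ × 0.0730/0.9270 = 7.43 kΩ.
(Any R1, R2 with R2/(R1+R2) = 0.289 and R1‖R2 ≤ 7.43 kΩ will meet the spec.)

R_th ≤ 7.43 kΩ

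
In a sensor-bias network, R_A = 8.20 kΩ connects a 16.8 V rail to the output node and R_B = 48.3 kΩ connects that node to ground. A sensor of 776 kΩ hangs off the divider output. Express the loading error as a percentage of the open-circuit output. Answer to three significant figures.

The divider's output (Thévenin) resistance is R_A‖R_B = 7.010 kΩ.
Fractional drop under load = R_th/(R_th + R_L) = 7.010 / (7.010 + 776) = 0.008953.
So the output falls by 0.895 %.

0.895 %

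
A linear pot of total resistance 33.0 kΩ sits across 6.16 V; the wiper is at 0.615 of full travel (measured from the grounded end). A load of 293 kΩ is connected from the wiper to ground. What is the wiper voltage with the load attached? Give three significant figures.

The wiper splits the pot into (1−α)R = 12.71 kΩ above and αR = 20.30 kΩ below.
Lower section ‖ load = 18.98 kΩ.
V_wiper = 6.16 × 18.98/(12.71 + 18.98) = 3.69 V.

V ≈ 3.69 V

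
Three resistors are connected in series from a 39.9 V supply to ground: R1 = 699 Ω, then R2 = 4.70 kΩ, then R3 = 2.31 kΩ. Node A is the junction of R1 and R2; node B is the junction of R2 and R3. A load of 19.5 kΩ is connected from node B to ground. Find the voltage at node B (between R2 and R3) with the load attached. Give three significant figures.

At node B, R3 is in parallel with the load: R3‖R_L = 2065 Ω.
Below node A the resistance is R2 + (R3‖R_L) = 6765 Ω, so V_A = 39.9 × 6765/7464 = 36.16 V.
Then V_B = V_A × (R3‖R_L)/(R2 + R3‖R_L) = 36.16 × 2065/6765 = 11.0 V.

V ≈ 11.0 V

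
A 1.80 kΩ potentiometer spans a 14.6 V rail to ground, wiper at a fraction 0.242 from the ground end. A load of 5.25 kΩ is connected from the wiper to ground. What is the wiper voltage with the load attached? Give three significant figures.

The wiper splits the pot into (1−α)R = 1364 Ω above and αR = 435.6 Ω below.
Lower section ‖ load = 402.2 Ω.
V_wiper = 14.6 × 402.2/(1364 + 402.2) = 3.32 V.

V ≈ 3.32 V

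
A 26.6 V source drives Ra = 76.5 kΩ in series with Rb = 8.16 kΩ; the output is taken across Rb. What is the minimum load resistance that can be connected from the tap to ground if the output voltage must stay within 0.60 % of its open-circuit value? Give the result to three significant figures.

Output resistance R_th = Ra‖Rb = (76.5 × 8.16)/84.66 = 7.373 kΩ.
The fractional drop is R_th/(R_th + R_L); requiring this ≤ 0.00600 gives R_L ≥ R_th(1/0.00600 − 1) = 7.373 × 165.7 = 1.22 MΩ.

R_L(min) ≈ 1.22 MΩ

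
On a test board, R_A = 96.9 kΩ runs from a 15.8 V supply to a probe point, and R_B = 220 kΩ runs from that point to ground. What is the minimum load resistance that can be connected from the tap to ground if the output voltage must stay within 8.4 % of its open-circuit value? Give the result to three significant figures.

Output resistance R_th = R_A‖R_B = (96.9 × 220)/316.9 = 67.27 kΩ.
The fractional drop is R_th/(R_th + R_L); requiring this ≤ 0.0840 gives R_L ≥ R_th(1/0.0840 − 1) = 67.27 × 10.90 = 734 kΩ.

R_L(min) ≈ 734 kΩ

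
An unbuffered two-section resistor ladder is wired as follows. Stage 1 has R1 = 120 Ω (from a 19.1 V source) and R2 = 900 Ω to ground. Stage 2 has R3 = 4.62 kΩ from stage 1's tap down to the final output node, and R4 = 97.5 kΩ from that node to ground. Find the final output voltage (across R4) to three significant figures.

V_out ≈ 16.1 V

Stage 2 presents R3+R4 = 102100 Ω as a load on stage 1's tap.
Stage 1's lower leg becomes R2‖(R3+R4) = 892.1 Ω, so V_mid = 19.1 × 892.1/1012 = 16.84 V.
Stage 2 is itself unloaded: V_out = V_mid × R4/(R3+R4) = 16.84 × 97500/102100 = 16.1 V.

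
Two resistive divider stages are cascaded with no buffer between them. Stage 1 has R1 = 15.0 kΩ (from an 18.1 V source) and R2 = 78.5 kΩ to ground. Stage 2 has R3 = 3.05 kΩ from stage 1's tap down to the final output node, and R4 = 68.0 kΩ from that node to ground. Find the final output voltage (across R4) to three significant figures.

Stage 2 presents R3+R4 = 71.05 kΩ as a load on stage 1's tap.
Stage 1's lower leg becomes R2‖(R3+R4) = 37.29 kΩ, so V_mid = 18.1 × 37.29/52.29 = 12.91 V.
Stage 2 is itself unloaded: V_out = V_mid × R4/(R3+R4) = 12.91 × 68.0/71.05 = 12.4 V.

V_out ≈ 12.4 V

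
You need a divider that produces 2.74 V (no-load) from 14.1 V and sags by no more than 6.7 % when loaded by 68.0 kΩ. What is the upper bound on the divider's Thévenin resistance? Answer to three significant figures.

R_th ≤ 4.88 kΩ

Loading drop = R_th/(R_th + R_L) ≤ 0.0670, so R_th ≤ R_L · ε/(1−ε) = 68.0 kΩ × 0.0670/0.9330 = 4.88 kΩ.
(Any R1, R2 with R2/(R1+R2) = 0.194 and R1‖R2 ≤ 4.88 kΩ will meet the spec.)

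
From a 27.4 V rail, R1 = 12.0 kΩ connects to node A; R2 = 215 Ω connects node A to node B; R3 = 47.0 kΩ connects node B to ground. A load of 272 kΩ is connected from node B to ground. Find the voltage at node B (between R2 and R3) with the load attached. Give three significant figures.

At node B, R3 is in parallel with the load: R3‖R_L = 40080 Ω.
Below node A the resistance is R2 + (R3‖R_L) = 40290 Ω, so V_A = 27.4 × 40290/52290 = 21.11 V.
Then V_B = V_A × (R3‖R_L)/(R2 + R3‖R_L) = 21.11 × 40080/40290 = 21.0 V.

V ≈ 21.0 V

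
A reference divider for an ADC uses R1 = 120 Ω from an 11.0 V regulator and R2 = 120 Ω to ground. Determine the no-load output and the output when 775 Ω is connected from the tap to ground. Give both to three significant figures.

Unloaded: 5.50 V; loaded: 5.10 V

Open-circuit: V = 11.0 × 120/(120 + 120) = 5.50 V.
With the load, R2 becomes R2‖R_L = 103.9 Ω, so V = 11.0 × 103.9/223.9 = 5.10 V.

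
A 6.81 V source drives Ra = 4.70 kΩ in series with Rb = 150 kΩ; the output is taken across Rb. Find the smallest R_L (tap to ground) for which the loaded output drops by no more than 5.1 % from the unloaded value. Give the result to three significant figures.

Output resistance R_th = Ra‖Rb = (4.70 × 150)/154.7 = 4.557 kΩ.
The fractional drop is R_th/(R_th + R_L); requiring this ≤ 0.0510 gives R_L ≥ R_th(1/0.0510 − 1) = 4.557 × 18.61 = 84.8 kΩ.

R_L(min) ≈ 84.8 kΩ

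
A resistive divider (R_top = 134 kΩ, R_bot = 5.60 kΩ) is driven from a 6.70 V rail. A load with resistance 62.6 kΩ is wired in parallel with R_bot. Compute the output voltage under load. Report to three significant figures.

V_out ≈ 0.248 V

The load sits in parallel with R_bot: R_bot‖R_L = (5.60 × 62.6) / (5.60 + 62.6) = 5.140 kΩ.
V_out = 6.70 × 5.140 / (134 + 5.140) = 6.70 × 5.140/139.1 = 0.248 V.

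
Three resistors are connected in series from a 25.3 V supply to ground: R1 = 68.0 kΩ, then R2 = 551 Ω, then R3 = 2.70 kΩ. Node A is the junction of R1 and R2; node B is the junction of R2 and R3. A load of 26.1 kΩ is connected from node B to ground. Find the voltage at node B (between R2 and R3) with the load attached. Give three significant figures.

At node B, R3 is in parallel with the load: R3‖R_L = 2447 Ω.
Below node A the resistance is R2 + (R3‖R_L) = 2998 Ω, so V_A = 25.3 × 2998/71000 = 1.068 V.
Then V_B = V_A × (R3‖R_L)/(R2 + R3‖R_L) = 1.068 × 2447/2998 = 0.872 V.

V ≈ 0.872 V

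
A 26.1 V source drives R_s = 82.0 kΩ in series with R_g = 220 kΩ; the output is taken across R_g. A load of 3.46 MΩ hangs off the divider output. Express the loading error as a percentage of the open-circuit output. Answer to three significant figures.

1.70 %

The divider's output (Thévenin) resistance is R_s‖R_g = 59.74 kΩ.
Fractional drop under load = R_th/(R_th + R_L) = 59.74 / (59.74 + 3460) = 0.01697.
So the output falls by 1.70 %.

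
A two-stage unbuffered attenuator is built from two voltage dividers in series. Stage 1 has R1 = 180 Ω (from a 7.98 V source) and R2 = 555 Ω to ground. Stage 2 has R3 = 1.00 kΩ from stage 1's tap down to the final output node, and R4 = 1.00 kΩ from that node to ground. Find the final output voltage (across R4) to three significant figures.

Stage 2 presents R3+R4 = 2000 Ω as a load on stage 1's tap.
Stage 1's lower leg becomes R2‖(R3+R4) = 434.4 Ω, so V_mid = 7.98 × 434.4/614.4 = 5.642 V.
Stage 2 is itself unloaded: V_out = V_mid × R4/(R3+R4) = 5.642 × 1000/2000 = 2.82 V.

V_out ≈ 2.82 V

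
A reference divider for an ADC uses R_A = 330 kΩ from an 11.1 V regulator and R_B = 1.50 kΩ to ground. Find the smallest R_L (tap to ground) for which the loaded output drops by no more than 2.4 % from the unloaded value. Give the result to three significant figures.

Output resistance R_th = R_A‖R_B = (330 × 1.50)/331.5 = 1.493 kΩ.
The fractional drop is R_th/(R_th + R_L); requiring this ≤ 0.0240 gives R_L ≥ R_th(1/0.0240 − 1) = 1.493 × 40.67 = 60.7 kΩ.

R_L(min) ≈ 60.7 kΩ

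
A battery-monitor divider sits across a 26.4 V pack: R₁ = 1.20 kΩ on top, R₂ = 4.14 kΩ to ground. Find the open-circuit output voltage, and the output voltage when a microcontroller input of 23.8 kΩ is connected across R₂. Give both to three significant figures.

Unloaded: 20.5 V; loaded: 19.7 V

Open-circuit: V = 26.4 × 4.14/(1.20 + 4.14) = 20.5 V.
With the load, R₂ becomes R₂‖R_L = 3.527 kΩ, so V = 26.4 × 3.527/4.727 = 19.7 V.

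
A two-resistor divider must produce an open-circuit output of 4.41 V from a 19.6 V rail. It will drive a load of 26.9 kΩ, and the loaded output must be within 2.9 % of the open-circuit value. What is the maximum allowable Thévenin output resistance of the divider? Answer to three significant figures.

Loading drop = R_th/(R_th + R_L) ≤ 0.0290, so R_th ≤ R_L · ε/(1−ε) = 26.9 kΩ × 0.0290/0.9710 = 803 Ω.

R_th ≤ 803 Ω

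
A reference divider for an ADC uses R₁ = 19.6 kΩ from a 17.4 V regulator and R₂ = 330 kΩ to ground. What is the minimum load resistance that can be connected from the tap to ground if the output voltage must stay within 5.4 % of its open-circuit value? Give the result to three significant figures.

R_L(min) ≈ 324 kΩ

Output resistance R_th = R₁‖R₂ = (19.6 × 330)/349.6 = 18.50 kΩ.
The fractional drop is R_th/(R_th + R_L); requiring this ≤ 0.0540 gives R_L ≥ R_th(1/0.0540 − 1) = 18.50 × 17.52 = 324 kΩ.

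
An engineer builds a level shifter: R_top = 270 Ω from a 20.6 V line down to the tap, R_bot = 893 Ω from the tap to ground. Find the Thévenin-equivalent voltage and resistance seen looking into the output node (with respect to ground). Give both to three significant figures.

V_th is the open-circuit tap voltage: 20.6 × 893/(270 + 893) = 15.8 V.
With the supply zeroed, R_top and R_bot appear in parallel from the tap: R_th = R_top‖R_bot = (270 × 893)/1163 = 207 Ω.

V_th = 15.8 V, R_th = 207 Ω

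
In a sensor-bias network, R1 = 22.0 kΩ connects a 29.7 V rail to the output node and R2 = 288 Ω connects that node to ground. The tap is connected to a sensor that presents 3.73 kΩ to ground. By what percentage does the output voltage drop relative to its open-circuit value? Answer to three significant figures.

The divider's output (Thévenin) resistance is R1‖R2 = 284.3 Ω.
Fractional drop under load = R_th/(R_th + R_L) = 284.3 / (284.3 + 3730) = 0.07082.
So the output falls by 7.08 %.

7.08 %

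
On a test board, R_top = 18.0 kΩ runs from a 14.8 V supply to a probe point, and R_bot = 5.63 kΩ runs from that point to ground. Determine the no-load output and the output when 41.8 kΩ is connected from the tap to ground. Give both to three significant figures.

Unloaded: 3.53 V; loaded: 3.20 V

Open-circuit: V = 14.8 × 5.63/(18.0 + 5.63) = 3.53 V.
With the load, R_bot becomes R_bot‖R_L = 4.962 kΩ, so V = 14.8 × 4.962/22.96 = 3.20 V.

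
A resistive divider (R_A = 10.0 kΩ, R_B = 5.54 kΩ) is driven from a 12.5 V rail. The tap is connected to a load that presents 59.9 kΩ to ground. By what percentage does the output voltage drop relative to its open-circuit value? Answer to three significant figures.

5.62 %

The divider's output (Thévenin) resistance is R_A‖R_B = 3.565 kΩ.
Fractional drop under load = R_th/(R_th + R_L) = 3.565 / (3.565 + 59.9) = 0.05617.
So the output falls by 5.62 %.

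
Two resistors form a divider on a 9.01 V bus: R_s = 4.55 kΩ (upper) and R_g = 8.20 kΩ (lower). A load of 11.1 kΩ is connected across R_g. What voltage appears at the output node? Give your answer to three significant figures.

The load sits in parallel with R_g: R_g‖R_L = (8.20 × 11.1) / (8.20 + 11.1) = 4.716 kΩ.
V_out = 9.01 × 4.716 / (4.55 + 4.716) = 9.01 × 4.716/9.266 = 4.59 V.

V_out ≈ 4.59 V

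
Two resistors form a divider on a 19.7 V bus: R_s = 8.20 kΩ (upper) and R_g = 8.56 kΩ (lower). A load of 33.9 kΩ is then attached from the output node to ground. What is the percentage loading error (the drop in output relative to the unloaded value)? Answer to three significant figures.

11.0 %

The divider's output (Thévenin) resistance is R_s‖R_g = 4.188 kΩ.
Fractional drop under load = R_th/(R_th + R_L) = 4.188 / (4.188 + 33.9) = 0.1100.
So the output falls by 11.0 %.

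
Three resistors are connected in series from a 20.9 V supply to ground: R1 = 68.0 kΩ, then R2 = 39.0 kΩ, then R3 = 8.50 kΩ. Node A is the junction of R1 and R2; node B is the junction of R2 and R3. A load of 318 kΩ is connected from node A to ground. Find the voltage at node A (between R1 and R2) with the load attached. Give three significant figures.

Below node A the series string R2+R3 = 47.50 kΩ sits in parallel with the 318 kΩ load: 41.33 kΩ.
V_A = 20.9 × 41.33/(68.0 + 41.33) = 7.90 V.

V ≈ 7.90 V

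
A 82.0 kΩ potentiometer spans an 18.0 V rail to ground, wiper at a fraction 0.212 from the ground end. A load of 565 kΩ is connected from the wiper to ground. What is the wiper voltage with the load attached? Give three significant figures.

V ≈ 3.73 V

The wiper splits the pot into (1−α)R = 64.62 kΩ above and αR = 17.38 kΩ below.
Lower section ‖ load = 16.87 kΩ.
V_wiper = 18.0 × 16.87/(64.62 + 16.87) = 3.73 V.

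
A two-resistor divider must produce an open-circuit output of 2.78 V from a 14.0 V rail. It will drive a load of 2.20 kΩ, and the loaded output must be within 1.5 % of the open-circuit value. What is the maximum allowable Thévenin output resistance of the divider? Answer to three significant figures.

R_th ≤ 33.5 Ω

Loading drop = R_th/(R_th + R_L) ≤ 0.0150, so R_th ≤ R_L · ε/(1−ε) = 2.20 kΩ × 0.0150/0.9850 = 33.5 Ω.
(Any R1, R2 with R2/(R1+R2) = 0.199 and R1‖R2 ≤ 33.5 Ω will meet the spec.)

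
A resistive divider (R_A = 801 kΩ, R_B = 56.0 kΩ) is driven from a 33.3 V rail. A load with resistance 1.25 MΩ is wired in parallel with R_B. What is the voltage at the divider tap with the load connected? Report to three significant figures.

V_out ≈ 2.09 V

The load sits in parallel with R_B: R_B‖R_L = (56.0 × 1250) / (56.0 + 1250) = 53.60 kΩ.
V_out = 33.3 × 53.60 / (801 + 53.60) = 33.3 × 53.60/854.6 = 2.09 V.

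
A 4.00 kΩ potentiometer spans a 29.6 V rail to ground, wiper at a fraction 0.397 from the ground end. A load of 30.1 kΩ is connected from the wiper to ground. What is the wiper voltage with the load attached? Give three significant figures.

The wiper splits the pot into (1−α)R = 2.412 kΩ above and αR = 1.588 kΩ below.
Lower section ‖ load = 1.508 kΩ.
V_wiper = 29.6 × 1.508/(2.412 + 1.508) = 11.4 V.

V ≈ 11.4 V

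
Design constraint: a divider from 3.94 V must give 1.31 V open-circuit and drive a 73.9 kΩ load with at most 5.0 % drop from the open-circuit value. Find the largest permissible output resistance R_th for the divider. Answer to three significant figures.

Loading drop = R_th/(R_th + R_L) ≤ 0.0500, so R_th ≤ R_L · ε/(1−ε) = 73.9 kΩ × 0.0500/0.9500 = 3.89 kΩ.
(Any R1, R2 with R2/(R1+R2) = 0.332 and R1‖R2 ≤ 3.89 kΩ will meet the spec.)

R_th ≤ 3.89 kΩ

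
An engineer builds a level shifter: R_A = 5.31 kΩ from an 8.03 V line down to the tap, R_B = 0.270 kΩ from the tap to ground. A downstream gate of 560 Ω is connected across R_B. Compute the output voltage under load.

The load sits in parallel with R_B: R_B‖R_L = (270 × 560) / (270 + 560) = 182.2 Ω.
V_out = 8.03 × 182.2 / (5310 + 182.2) = 8.03 × 182.2/5492 = 0.266 V.

V_out ≈ 0.266 V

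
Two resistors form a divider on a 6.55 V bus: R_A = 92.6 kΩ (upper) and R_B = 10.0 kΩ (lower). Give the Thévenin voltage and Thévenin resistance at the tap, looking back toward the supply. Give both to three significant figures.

V_th is the open-circuit tap voltage: 6.55 × 10.0/(92.6 + 10.0) = 0.638 V.
With the supply zeroed, R_A and R_B appear in parallel from the tap: R_th = R_A‖R_B = (92.6 × 10.0)/102.6 = 9.03 kΩ.

V_th = 0.638 V, R_th = 9.03 kΩ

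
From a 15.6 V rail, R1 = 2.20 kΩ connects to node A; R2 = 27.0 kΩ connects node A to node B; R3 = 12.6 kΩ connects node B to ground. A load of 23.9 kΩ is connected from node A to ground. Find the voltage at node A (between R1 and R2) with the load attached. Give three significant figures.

Below node A the series string R2+R3 = 39.60 kΩ sits in parallel with the 23.9 kΩ load: 14.90 kΩ.
V_A = 15.6 × 14.90/(2.20 + 14.90) = 13.6 V.

V ≈ 13.6 V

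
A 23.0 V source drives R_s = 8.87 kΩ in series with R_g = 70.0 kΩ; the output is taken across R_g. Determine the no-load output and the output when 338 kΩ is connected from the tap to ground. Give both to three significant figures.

Open-circuit: V = 23.0 × 70.0/(8.87 + 70.0) = 20.4 V.
With the load, R_g becomes R_g‖R_L = 57.99 kΩ, so V = 23.0 × 57.99/66.86 = 19.9 V.

Unloaded: 20.4 V; loaded: 19.9 V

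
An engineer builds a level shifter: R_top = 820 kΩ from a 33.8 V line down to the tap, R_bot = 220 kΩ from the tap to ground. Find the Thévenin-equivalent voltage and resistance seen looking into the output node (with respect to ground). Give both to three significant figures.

V_th is the open-circuit tap voltage: 33.8 × 220/(820 + 220) = 7.15 V.
With the supply zeroed, R_top and R_bot appear in parallel from the tap: R_th = R_top‖R_bot = (820 × 220)/1040 = 173 kΩ.

V_th = 7.15 V, R_th = 173 kΩ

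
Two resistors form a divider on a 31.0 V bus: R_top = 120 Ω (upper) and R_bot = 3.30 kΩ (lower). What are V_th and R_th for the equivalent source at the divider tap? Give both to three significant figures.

V_th is the open-circuit tap voltage: 31.0 × 3300/(120 + 3300) = 29.9 V.
With the supply zeroed, R_top and R_bot appear in parallel from the tap: R_th = R_top‖R_bot = (120 × 3300)/3420 = 116 Ω.

V_th = 29.9 V, R_th = 116 Ω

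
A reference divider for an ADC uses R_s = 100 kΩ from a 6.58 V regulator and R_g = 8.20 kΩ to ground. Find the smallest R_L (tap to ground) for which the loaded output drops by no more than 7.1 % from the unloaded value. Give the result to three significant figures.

Output resistance R_th = R_s‖R_g = (100 × 8.20)/108.2 = 7.579 kΩ.
The fractional drop is R_th/(R_th + R_L); requiring this ≤ 0.0710 gives R_L ≥ R_th(1/0.0710 − 1) = 7.579 × 13.08 = 99.2 kΩ.

R_L(min) ≈ 99.2 kΩ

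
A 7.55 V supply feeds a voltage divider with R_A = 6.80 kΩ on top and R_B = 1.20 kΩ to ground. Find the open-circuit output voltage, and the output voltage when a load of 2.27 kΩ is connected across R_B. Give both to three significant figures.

Unloaded: 1.13 V; loaded: 0.781 V

Open-circuit: V = 7.55 × 1.20/(6.80 + 1.20) = 1.13 V.
With the load, R_B becomes R_B‖R_L = 0.7850 kΩ, so V = 7.55 × 0.7850/7.585 = 0.781 V.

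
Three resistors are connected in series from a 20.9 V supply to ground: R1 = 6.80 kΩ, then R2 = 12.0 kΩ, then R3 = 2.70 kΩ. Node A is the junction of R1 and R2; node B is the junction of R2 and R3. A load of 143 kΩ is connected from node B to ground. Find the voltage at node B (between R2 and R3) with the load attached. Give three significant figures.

V ≈ 2.58 V

At node B, R3 is in parallel with the load: R3‖R_L = 2.650 kΩ.
Below node A the resistance is R2 + (R3‖R_L) = 14.65 kΩ, so V_A = 20.9 × 14.65/21.45 = 14.27 V.
Then V_B = V_A × (R3‖R_L)/(R2 + R3‖R_L) = 14.27 × 2.650/14.65 = 2.58 V.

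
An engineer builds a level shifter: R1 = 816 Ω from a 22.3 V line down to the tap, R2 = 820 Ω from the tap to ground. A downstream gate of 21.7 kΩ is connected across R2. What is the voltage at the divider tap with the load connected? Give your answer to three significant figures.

V_out ≈ 11.0 V

The load sits in parallel with R2: R2‖R_L = (820 × 21700) / (820 + 21700) = 790.1 Ω.
V_out = 22.3 × 790.1 / (816 + 790.1) = 22.3 × 790.1/1606 = 11.0 V.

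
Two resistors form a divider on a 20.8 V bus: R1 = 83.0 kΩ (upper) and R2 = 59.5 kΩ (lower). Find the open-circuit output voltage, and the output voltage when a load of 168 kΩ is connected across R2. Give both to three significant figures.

Unloaded: 8.68 V; loaded: 7.20 V

Open-circuit: V = 20.8 × 59.5/(83.0 + 59.5) = 8.68 V.
With the load, R2 becomes R2‖R_L = 43.94 kΩ, so V = 20.8 × 43.94/126.9 = 7.20 V.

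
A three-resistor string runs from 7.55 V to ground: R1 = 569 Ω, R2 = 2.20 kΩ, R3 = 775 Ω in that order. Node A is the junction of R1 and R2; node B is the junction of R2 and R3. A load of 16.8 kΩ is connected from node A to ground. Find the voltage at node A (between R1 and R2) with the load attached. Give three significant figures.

V ≈ 6.16 V

Below node A the series string R2+R3 = 2975 Ω sits in parallel with the 16800 Ω load: 2527 Ω.
V_A = 7.55 × 2527/(569 + 2527) = 6.16 V.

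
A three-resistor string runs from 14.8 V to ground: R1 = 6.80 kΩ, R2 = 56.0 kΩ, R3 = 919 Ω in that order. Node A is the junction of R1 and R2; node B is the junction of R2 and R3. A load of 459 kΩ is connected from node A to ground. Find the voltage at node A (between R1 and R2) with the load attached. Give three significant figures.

V ≈ 13.0 V

Below node A the series string R2+R3 = 56920 Ω sits in parallel with the 459000 Ω load: 50640 Ω.
V_A = 14.8 × 50640/(6800 + 50640) = 13.0 V.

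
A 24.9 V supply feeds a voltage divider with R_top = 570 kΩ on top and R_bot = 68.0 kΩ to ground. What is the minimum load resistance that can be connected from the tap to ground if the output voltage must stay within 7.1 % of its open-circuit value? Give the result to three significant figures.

Output resistance R_th = R_top‖R_bot = (570 × 68.0)/638.0 = 60.75 kΩ.
The fractional drop is R_th/(R_th + R_L); requiring this ≤ 0.0710 gives R_L ≥ R_th(1/0.0710 − 1) = 60.75 × 13.08 = 795 kΩ.

R_L(min) ≈ 795 kΩ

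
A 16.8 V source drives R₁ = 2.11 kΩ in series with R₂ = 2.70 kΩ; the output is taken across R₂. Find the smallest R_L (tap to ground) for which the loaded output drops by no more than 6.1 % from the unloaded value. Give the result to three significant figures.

Output resistance R_th = R₁‖R₂ = (2.11 × 2.70)/4.810 = 1.184 kΩ.
The fractional drop is R_th/(R_th + R_L); requiring this ≤ 0.0610 gives R_L ≥ R_th(1/0.0610 − 1) = 1.184 × 15.39 = 18.2 kΩ.

R_L(min) ≈ 18.2 kΩ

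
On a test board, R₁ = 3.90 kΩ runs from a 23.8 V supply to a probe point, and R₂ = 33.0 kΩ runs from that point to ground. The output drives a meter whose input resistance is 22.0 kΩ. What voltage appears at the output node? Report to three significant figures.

V_out ≈ 18.4 V

The load sits in parallel with R₂: R₂‖R_L = (33.0 × 22.0) / (33.0 + 22.0) = 13.20 kΩ.
V_out = 23.8 × 13.20 / (3.90 + 13.20) = 23.8 × 13.20/17.10 = 18.4 V.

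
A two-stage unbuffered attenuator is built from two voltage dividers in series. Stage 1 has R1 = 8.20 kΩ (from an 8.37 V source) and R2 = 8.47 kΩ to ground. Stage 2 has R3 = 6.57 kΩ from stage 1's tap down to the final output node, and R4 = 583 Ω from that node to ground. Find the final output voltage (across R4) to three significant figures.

Stage 2 presents R3+R4 = 7153 Ω as a load on stage 1's tap.
Stage 1's lower leg becomes R2‖(R3+R4) = 3878 Ω, so V_mid = 8.37 × 3878/12080 = 2.687 V.
Stage 2 is itself unloaded: V_out = V_mid × R4/(R3+R4) = 2.687 × 583/7153 = 0.219 V.

V_out ≈ 0.219 V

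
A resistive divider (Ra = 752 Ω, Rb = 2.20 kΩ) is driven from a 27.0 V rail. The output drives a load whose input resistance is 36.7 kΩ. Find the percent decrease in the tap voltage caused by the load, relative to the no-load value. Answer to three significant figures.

1.50 %

The divider's output (Thévenin) resistance is Ra‖Rb = 560.4 Ω.
Fractional drop under load = R_th/(R_th + R_L) = 560.4 / (560.4 + 36700) = 0.01504.
So the output falls by 1.50 %.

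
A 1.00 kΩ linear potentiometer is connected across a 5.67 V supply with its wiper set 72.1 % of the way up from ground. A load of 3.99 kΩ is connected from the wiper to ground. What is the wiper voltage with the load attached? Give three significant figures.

The wiper splits the pot into (1−α)R = 279.0 Ω above and αR = 721.0 Ω below.
Lower section ‖ load = 610.7 Ω.
V_wiper = 5.67 × 610.7/(279.0 + 610.7) = 3.89 V.

V ≈ 3.89 V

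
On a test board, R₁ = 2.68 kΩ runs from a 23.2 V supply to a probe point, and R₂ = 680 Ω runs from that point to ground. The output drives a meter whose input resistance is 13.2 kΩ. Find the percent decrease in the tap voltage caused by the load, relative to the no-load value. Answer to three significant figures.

3.95 %

The divider's output (Thévenin) resistance is R₁‖R₂ = 542.4 Ω.
Fractional drop under load = R_th/(R_th + R_L) = 542.4 / (542.4 + 13200) = 0.03947.
So the output falls by 3.95 %.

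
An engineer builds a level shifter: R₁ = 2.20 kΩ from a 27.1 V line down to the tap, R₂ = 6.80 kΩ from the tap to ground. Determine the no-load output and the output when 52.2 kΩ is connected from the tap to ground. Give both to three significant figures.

Open-circuit: V = 27.1 × 6.80/(2.20 + 6.80) = 20.5 V.
With the load, R₂ becomes R₂‖R_L = 6.016 kΩ, so V = 27.1 × 6.016/8.216 = 19.8 V.

Unloaded: 20.5 V; loaded: 19.8 V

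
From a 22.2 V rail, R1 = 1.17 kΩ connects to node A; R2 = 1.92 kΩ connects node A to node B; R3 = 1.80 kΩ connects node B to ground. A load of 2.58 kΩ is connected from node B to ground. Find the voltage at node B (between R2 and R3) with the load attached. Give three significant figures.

At node B, R3 is in parallel with the load: R3‖R_L = 1.060 kΩ.
Below node A the resistance is R2 + (R3‖R_L) = 2.980 kΩ, so V_A = 22.2 × 2.980/4.150 = 15.94 V.
Then V_B = V_A × (R3‖R_L)/(R2 + R3‖R_L) = 15.94 × 1.060/2.980 = 5.67 V.

V ≈ 5.67 V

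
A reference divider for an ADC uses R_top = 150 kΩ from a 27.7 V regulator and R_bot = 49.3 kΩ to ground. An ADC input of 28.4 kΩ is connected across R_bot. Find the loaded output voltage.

The load sits in parallel with R_bot: R_bot‖R_L = (49.3 × 28.4) / (49.3 + 28.4) = 18.02 kΩ.
V_out = 27.7 × 18.02 / (150 + 18.02) = 27.7 × 18.02/168.0 = 2.97 V.
(Unloaded it would have been 6.85 V.)

V_out ≈ 2.97 V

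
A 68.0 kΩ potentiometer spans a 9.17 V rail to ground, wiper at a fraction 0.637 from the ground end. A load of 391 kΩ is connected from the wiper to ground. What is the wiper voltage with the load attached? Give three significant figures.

The wiper splits the pot into (1−α)R = 24.68 kΩ above and αR = 43.32 kΩ below.
Lower section ‖ load = 39.00 kΩ.
V_wiper = 9.17 × 39.00/(24.68 + 39.00) = 5.62 V.

V ≈ 5.62 V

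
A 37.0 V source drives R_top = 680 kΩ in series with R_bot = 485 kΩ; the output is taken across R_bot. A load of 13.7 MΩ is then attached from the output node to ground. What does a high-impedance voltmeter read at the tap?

The load sits in parallel with R_bot: R_bot‖R_L = (485 × 13700) / (485 + 13700) = 468.4 kΩ.
V_out = 37.0 × 468.4 / (680 + 468.4) = 37.0 × 468.4/1148 = 15.1 V.

V_out ≈ 15.1 V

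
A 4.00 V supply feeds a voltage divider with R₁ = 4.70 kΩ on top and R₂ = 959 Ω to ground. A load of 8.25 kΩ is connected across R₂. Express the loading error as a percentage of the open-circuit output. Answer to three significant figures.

Unloaded V = 4.00 × 959/5659 = 0.67786 V.
Loaded: R₂‖R_L = 859.1 Ω, giving V = 4.00 × 859.1/5559 = 0.61818 V.
Drop = (0.67786 − 0.61818) / 0.67786 = 8.80 %.

8.80 %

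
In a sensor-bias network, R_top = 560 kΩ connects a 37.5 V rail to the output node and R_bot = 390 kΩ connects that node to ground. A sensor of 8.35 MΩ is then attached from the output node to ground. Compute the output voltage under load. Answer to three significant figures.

V_out ≈ 15.0 V

The load sits in parallel with R_bot: R_bot‖R_L = (390 × 8350) / (390 + 8350) = 372.6 kΩ.
V_out = 37.5 × 372.6 / (560 + 372.6) = 37.5 × 372.6/932.6 = 15.0 V.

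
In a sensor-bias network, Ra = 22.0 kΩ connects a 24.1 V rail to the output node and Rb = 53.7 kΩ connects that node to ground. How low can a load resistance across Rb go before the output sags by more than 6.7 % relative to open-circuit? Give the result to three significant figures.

Output resistance R_th = Ra‖Rb = (22.0 × 53.7)/75.70 = 15.61 kΩ.
The fractional drop is R_th/(R_th + R_L); requiring this ≤ 0.0670 gives R_L ≥ R_th(1/0.0670 − 1) = 15.61 × 13.93 = 217 kΩ.

R_L(min) ≈ 217 kΩ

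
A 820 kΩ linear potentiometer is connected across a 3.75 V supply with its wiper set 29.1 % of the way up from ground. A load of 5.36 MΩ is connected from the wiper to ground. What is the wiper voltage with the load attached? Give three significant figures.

The wiper splits the pot into (1−α)R = 581.4 kΩ above and αR = 238.6 kΩ below.
Lower section ‖ load = 228.4 kΩ.
V_wiper = 3.75 × 228.4/(581.4 + 228.4) = 1.06 V.

V ≈ 1.06 V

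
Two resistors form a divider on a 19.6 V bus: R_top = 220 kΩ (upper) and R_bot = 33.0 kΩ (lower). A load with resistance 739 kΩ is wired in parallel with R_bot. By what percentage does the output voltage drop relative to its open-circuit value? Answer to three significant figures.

The divider's output (Thévenin) resistance is R_top‖R_bot = 28.70 kΩ.
Fractional drop under load = R_th/(R_th + R_L) = 28.70 / (28.70 + 739) = 0.03738.
So the output falls by 3.74 %.

3.74 %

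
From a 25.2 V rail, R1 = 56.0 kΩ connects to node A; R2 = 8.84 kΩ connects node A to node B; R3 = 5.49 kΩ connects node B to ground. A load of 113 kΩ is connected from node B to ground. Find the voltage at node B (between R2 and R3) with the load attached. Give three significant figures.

V ≈ 1.88 V

At node B, R3 is in parallel with the load: R3‖R_L = 5.236 kΩ.
Below node A the resistance is R2 + (R3‖R_L) = 14.08 kΩ, so V_A = 25.2 × 14.08/70.08 = 5.062 V.
Then V_B = V_A × (R3‖R_L)/(R2 + R3‖R_L) = 5.062 × 5.236/14.08 = 1.88 V.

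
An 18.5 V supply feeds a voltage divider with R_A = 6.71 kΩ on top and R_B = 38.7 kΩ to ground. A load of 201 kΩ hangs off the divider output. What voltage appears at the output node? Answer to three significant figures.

V_out ≈ 15.3 V

The load sits in parallel with R_B: R_B‖R_L = (38.7 × 201) / (38.7 + 201) = 32.45 kΩ.
V_out = 18.5 × 32.45 / (6.71 + 32.45) = 18.5 × 32.45/39.16 = 15.3 V.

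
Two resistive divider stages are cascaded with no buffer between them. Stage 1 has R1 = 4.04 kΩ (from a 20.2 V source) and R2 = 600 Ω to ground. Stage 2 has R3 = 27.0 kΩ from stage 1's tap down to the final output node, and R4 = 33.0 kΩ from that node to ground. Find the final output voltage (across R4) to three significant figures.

Stage 2 presents R3+R4 = 60000 Ω as a load on stage 1's tap.
Stage 1's lower leg becomes R2‖(R3+R4) = 594.1 Ω, so V_mid = 20.2 × 594.1/4634 = 2.590 V.
Stage 2 is itself unloaded: V_out = V_mid × R4/(R3+R4) = 2.590 × 33000/60000 = 1.42 V.

V_out ≈ 1.42 V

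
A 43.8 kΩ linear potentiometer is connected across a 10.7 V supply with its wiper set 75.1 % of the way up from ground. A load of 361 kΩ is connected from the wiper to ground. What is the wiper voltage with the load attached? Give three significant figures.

V ≈ 7.86 V

The wiper splits the pot into (1−α)R = 10.91 kΩ above and αR = 32.89 kΩ below.
Lower section ‖ load = 30.15 kΩ.
V_wiper = 10.7 × 30.15/(10.91 + 30.15) = 7.86 V.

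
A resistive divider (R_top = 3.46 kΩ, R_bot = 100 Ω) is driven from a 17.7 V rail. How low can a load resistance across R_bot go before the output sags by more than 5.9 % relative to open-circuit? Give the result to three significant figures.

R_L(min) ≈ 1.55 kΩ

Output resistance R_th = R_top‖R_bot = (3460 × 100)/3560 = 97.19 Ω.
The fractional drop is R_th/(R_th + R_L); requiring this ≤ 0.0590 gives R_L ≥ R_th(1/0.0590 − 1) = 97.19 × 15.95 = 1.55 kΩ.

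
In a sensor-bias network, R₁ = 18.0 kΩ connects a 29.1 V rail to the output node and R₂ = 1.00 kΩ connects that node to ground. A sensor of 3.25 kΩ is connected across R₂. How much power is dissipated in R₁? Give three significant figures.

P ≈ 43.3 mW

Total resistance from the source is R₁ + (R₂‖R_L) = 18.76 kΩ, so I = 29.1/18.76 kΩ = 1.551 mA.
P = I²·R₁ = (1.551 mA)² × 18.0 kΩ = 43.3 mW.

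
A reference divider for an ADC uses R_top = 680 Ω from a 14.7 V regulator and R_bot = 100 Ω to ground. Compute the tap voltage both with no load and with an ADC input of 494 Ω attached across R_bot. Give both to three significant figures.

Unloaded: 1.88 V; loaded: 1.60 V

Open-circuit: V = 14.7 × 100/(680 + 100) = 1.88 V.
With the load, R_bot becomes R_bot‖R_L = 83.16 Ω, so V = 14.7 × 83.16/763.2 = 1.60 V.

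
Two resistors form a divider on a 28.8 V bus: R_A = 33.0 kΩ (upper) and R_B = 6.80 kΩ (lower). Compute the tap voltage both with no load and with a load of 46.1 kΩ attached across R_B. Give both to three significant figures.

Unloaded: 4.92 V; loaded: 4.38 V

Open-circuit: V = 28.8 × 6.80/(33.0 + 6.80) = 4.92 V.
With the load, R_B becomes R_B‖R_L = 5.926 kΩ, so V = 28.8 × 5.926/38.93 = 4.38 V.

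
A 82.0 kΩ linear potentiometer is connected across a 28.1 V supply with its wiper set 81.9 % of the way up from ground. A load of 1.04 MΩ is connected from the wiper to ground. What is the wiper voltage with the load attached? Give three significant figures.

V ≈ 22.7 V

The wiper splits the pot into (1−α)R = 14.84 kΩ above and αR = 67.16 kΩ below.
Lower section ‖ load = 63.08 kΩ.
V_wiper = 28.1 × 63.08/(14.84 + 63.08) = 22.7 V.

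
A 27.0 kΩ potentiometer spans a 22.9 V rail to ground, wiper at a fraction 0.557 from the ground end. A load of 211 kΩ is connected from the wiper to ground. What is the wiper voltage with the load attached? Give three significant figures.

V ≈ 12.4 V

The wiper splits the pot into (1−α)R = 11.96 kΩ above and αR = 15.04 kΩ below.
Lower section ‖ load = 14.04 kΩ.
V_wiper = 22.9 × 14.04/(11.96 + 14.04) = 12.4 V.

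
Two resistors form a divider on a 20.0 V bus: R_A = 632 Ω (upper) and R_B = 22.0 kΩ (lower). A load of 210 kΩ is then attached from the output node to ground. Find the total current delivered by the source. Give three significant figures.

R_B‖R_L = 19910 Ω, so the source sees R_A + R_B‖R_L = 20550 Ω.
I = 20.0 V / 20550 Ω = 0.973 mA.

I ≈ 0.973 mA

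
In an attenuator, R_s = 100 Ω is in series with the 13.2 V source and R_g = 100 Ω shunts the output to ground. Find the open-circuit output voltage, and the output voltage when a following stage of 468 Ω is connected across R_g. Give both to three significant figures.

Unloaded: 6.60 V; loaded: 5.96 V

Open-circuit: V = 13.2 × 100/(100 + 100) = 6.60 V.
With the load, R_g becomes R_g‖R_L = 82.39 Ω, so V = 13.2 × 82.39/182.4 = 5.96 V.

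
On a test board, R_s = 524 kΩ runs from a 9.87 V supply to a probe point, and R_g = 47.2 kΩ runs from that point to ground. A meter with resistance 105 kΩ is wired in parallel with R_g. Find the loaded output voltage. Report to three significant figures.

V_out ≈ 0.577 V

The load sits in parallel with R_g: R_g‖R_L = (47.2 × 105) / (47.2 + 105) = 32.56 kΩ.
V_out = 9.87 × 32.56 / (524 + 32.56) = 9.87 × 32.56/556.6 = 0.577 V.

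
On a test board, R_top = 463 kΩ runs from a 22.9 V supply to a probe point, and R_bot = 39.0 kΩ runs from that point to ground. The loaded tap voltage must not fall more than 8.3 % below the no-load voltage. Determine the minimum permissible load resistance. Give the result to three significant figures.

Output resistance R_th = R_top‖R_bot = (463 × 39.0)/502.0 = 35.97 kΩ.
The fractional drop is R_th/(R_th + R_L); requiring this ≤ 0.0830 gives R_L ≥ R_th(1/0.0830 − 1) = 35.97 × 11.05 = 397 kΩ.

R_L(min) ≈ 397 kΩ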